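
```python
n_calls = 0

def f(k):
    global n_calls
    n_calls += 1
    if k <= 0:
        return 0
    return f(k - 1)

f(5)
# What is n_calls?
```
Call trace:
f(k=5)
  f(k=4)
    f(k=3)
      f(k=2)
        f(k=1)
          f(k=0)
          -> return 0
        -> return 0
      -> return 0
    -> return 0
  -> return 0
-> return 0

n_calls is incremented once per call. f is entered once for each k = 5, 4, 3, 2, 1, 0 (the k <= 0 call returns without recursing), i.e. 5 + 1 calls.
n_calls = 6

Final answer: 6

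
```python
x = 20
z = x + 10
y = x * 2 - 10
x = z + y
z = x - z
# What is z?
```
Trace:
  x=20
  x=20, z=30
  x=20, z=30, y=30
  x=60, z=30, y=30
  x=60, z=30, y=30

Final answer: 30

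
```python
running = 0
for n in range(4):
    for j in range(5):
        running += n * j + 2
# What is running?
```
Trace:
  running=0
  running=2, n=0, j=0
  running=4, n=0, j=1
  running=6, n=0, j=2
  running=8, n=0, j=3
  running=10, n=0, j=4
  running=12, n=1, j=0
  running=15, n=1, j=1
  running=19, n=1, j=2
  running=24, n=1, j=3
  running=30, n=1, j=4
  running=32, n=2, j=0
  running=36, n=2, j=1
  running=42, n=2, j=2
  running=50, n=2, j=3
  running=60, n=2, j=4
  running=62, n=3, j=0
  running=67, n=3, j=1
  running=75, n=3, j=2
  running=86, n=3, j=3
  running=100, n=3, j=4

Final answer: 100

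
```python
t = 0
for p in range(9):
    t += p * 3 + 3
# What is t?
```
Trace:
  t=0
  t=3, p=0
  t=9, p=1
  t=18, p=2
  t=30, p=3
  t=45, p=4
  t=63, p=5
  t=84, p=6
  t=108, p=7
  t=135, p=8

Final answer: 135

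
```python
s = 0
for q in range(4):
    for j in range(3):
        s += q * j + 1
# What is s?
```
Trace:
  s=0
  s=1, q=0, j=0
  s=2, q=0, j=1
  s=3, q=0, j=2
  s=4, q=1, j=0
  s=6, q=1, j=1
  s=9, q=1, j=2
  s=10, q=2, j=0
  s=13, q=2, j=1
  s=18, q=2, j=2
  s=19, q=3, j=0
  s=23, q=3, j=1
  s=30, q=3, j=2

Final answer: 30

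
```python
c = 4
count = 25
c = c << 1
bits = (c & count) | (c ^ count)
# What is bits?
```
Trace:
  c=4
  c=4, count=25
  c=8, count=25
  c=8, count=25, bits=25

Final answer: 25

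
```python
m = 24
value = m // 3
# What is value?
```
Trace:
  m=24
  m=24, value=8

Final answer: 8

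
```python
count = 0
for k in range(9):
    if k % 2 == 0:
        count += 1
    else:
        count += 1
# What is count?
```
Trace:
  count=0
  count=1, k=0
  count=2, k=1
  count=3, k=2
  count=4, k=3
  count=5, k=4
  count=6, k=5
  count=7, k=6
  count=8, k=7
  count=9, k=8

Final answer: 9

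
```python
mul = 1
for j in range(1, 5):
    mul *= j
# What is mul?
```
Trace:
  mul=1
  mul=1, j=1
  mul=2, j=2
  mul=6, j=3
  mul=24, j=4

Final answer: 24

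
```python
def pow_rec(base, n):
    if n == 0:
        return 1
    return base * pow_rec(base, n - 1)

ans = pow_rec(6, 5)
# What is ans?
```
Call trace:
pow_rec(base=6, n=5)
  pow_rec(base=6, n=4)
    pow_rec(base=6, n=3)
      pow_rec(base=6, n=2)
        pow_rec(base=6, n=1)
          pow_rec(base=6, n=0)
          -> return 1
        -> return 6
      -> return 36
    -> return 216
  -> return 1296
-> return 7776

Final answer: 7776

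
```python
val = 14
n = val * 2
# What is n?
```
Trace:
  val=14
  val=14, n=28

Final answer: 28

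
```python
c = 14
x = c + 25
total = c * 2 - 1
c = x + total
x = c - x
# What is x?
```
Trace:
  c=14
  c=14, x=39
  c=14, x=39, total=27
  c=66, x=39, total=27
  c=66, x=27, total=27

Final answer: 27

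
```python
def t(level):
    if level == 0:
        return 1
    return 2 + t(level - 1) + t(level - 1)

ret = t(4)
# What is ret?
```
Call trace (a repeated sub-call is expanded the first time; later identical calls just restate its return value):
t(level=4)
  t(level=3)
    t(level=2)
      t(level=1)
        t(level=0)
        -> return 1
        t(level=0)
        -> return 1
      -> return 4
      t(level=1) -> return 4  (same call as traced above)
    -> return 10
    t(level=2) -> return 10  (same call as traced above)
  -> return 22
  t(level=3) -> return 22  (same call as traced above)
-> return 46

Final answer: 46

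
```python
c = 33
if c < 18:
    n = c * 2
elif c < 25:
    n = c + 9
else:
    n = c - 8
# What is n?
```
Trace:
  c=33
  c=33, n=25

Final answer: 25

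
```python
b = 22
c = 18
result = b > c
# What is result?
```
Trace:
  b=22
  b=22, c=18
  b=22, c=18, result=True

Final answer: True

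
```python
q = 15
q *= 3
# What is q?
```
Trace:
  q=15
  q=45

Final answer: 45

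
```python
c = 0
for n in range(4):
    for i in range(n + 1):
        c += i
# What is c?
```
Trace:
  c=0
  c=0, n=0, i=0
  c=0, n=1, i=0
  c=1, n=1, i=1
  c=1, n=2, i=0
  c=2, n=2, i=1
  c=4, n=2, i=2
  c=4, n=3, i=0
  c=5, n=3, i=1
  c=7, n=3, i=2
  c=10, n=3, i=3

Final answer: 10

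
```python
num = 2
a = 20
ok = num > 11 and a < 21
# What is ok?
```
Trace:
  num=2
  num=2, a=20
  num=2, a=20, ok=False

Final answer: False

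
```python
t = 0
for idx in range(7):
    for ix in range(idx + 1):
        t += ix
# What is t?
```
Trace:
  t=0
  t=0, idx=0, ix=0
  t=0, idx=1, ix=0
  t=1, idx=1, ix=1
  t=1, idx=2, ix=0
  t=2, idx=2, ix=1
  t=4, idx=2, ix=2
  t=4, idx=3, ix=0
  t=5, idx=3, ix=1
  t=7, idx=3, ix=2
  t=10, idx=3, ix=3
  t=10, idx=4, ix=0
  t=11, idx=4, ix=1
  t=13, idx=4, ix=2
  t=16, idx=4, ix=3
  t=20, idx=4, ix=4
  t=20, idx=5, ix=0
  t=21, idx=5, ix=1
  t=23, idx=5, ix=2
  t=26, idx=5, ix=3
  t=30, idx=5, ix=4
  t=35, idx=5, ix=5
  t=35, idx=6, ix=0
  t=36, idx=6, ix=1
  t=38, idx=6, ix=2
  t=41, idx=6, ix=3
  t=45, idx=6, ix=4
  t=50, idx=6, ix=5
  t=56, idx=6, ix=6

Final answer: 56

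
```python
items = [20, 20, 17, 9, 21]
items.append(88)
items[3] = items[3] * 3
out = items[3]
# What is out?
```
Trace:
  items=[20, 20, 17, 9, 21]
  items=[20, 20, 17, 9, 21, 88]
  items=[20, 20, 17, 27, 21, 88]
  items=[20, 20, 17, 27, 21, 88], out=27

Final answer: 27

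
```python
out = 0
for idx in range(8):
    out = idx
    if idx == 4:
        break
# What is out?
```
Trace:
  out=0
  out=0, idx=0
  out=1, idx=1
  out=2, idx=2
  out=3, idx=3
  out=4, idx=4

Final answer: 4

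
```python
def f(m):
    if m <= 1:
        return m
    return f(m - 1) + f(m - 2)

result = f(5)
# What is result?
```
Call trace (a repeated sub-call is expanded the first time; later identical calls just restate its return value):
f(m=5)
  f(m=4)
    f(m=3)
      f(m=2)
        f(m=1)
        -> return 1
        f(m=0)
        -> return 0
      -> return 1
      f(m=1)
      -> return 1
    -> return 2
    f(m=2) -> return 1  (same call as traced above)
  -> return 3
  f(m=3) -> return 2  (same call as traced above)
-> return 5

Final answer: 5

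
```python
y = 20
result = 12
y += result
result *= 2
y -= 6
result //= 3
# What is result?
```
Trace:
  y=20
  y=20, result=12
  y=32, result=12
  y=32, result=24
  y=26, result=24
  y=26, result=8

Final answer: 8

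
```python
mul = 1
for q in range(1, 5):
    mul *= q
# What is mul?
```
Trace:
  mul=1
  mul=1, q=1
  mul=2, q=2
  mul=6, q=3
  mul=24, q=4

Final answer: 24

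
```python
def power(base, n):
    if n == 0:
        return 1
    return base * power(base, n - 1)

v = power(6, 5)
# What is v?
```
Call trace:
power(base=6, n=5)
  power(base=6, n=4)
    power(base=6, n=3)
      power(base=6, n=2)
        power(base=6, n=1)
          power(base=6, n=0)
          -> return 1
        -> return 6
      -> return 36
    -> return 216
  -> return 1296
-> return 7776

Final answer: 7776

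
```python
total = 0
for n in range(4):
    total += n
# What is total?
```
Trace:
  total=0
  total=0, n=0
  total=1, n=1
  total=3, n=2
  total=6, n=3

Final answer: 6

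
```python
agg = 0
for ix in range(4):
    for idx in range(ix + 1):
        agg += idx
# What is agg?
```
Trace:
  agg=0
  agg=0, ix=0, idx=0
  agg=0, ix=1, idx=0
  agg=1, ix=1, idx=1
  agg=1, ix=2, idx=0
  agg=2, ix=2, idx=1
  agg=4, ix=2, idx=2
  agg=4, ix=3, idx=0
  agg=5, ix=3, idx=1
  agg=7, ix=3, idx=2
  agg=10, ix=3, idx=3

Final answer: 10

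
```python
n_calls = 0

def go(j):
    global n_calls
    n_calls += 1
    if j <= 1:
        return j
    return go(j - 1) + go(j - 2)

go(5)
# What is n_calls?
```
Call trace (a repeated sub-call is expanded the first time; later identical calls just restate its return value):
go(j=5)
  go(j=4)
    go(j=3)
      go(j=2)
        go(j=1)
        -> return 1
        go(j=0)
        -> return 0
      -> return 1
      go(j=1)
      -> return 1
    -> return 2
    go(j=2) -> return 1  (same call as traced above)
  -> return 3
  go(j=3) -> return 2  (same call as traced above)
-> return 5

n_calls is incremented once per call, so count the calls in each subtree. Let C(j) = number of calls made by go(j).
C(0) = C(1) = 1 (base case, no recursion); C(j) = 1 + C(j - 1) + C(j - 2) otherwise.
C(2) = 1 + C(1) + C(0) = 1 + 1 + 1 = 3
C(3) = 1 + C(2) + C(1) = 1 + 3 + 1 = 5
C(4) = 1 + C(3) + C(2) = 1 + 5 + 3 = 9
C(5) = 1 + C(4) + C(3) = 1 + 9 + 5 = 15
n_calls = C(5) = 15

Final answer: 15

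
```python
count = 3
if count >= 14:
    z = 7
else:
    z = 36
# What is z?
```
Trace:
  count=3
  count=3, z=36

Final answer: 36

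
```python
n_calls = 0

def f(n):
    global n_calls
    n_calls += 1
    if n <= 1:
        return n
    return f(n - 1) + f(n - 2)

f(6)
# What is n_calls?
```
Call trace (a repeated sub-call is expanded the first time; later identical calls just restate its return value):
f(n=6)
  f(n=5)
    f(n=4)
      f(n=3)
        f(n=2)
          f(n=1)
          -> return 1
          f(n=0)
          -> return 0
        -> return 1
        f(n=1)
        -> return 1
      -> return 2
      f(n=2) -> return 1  (same call as traced above)
    -> return 3
    f(n=3) -> return 2  (same call as traced above)
  -> return 5
  f(n=4) -> return 3  (same call as traced above)
-> return 8

n_calls is incremented once per call, so count the calls in each subtree. Let C(n) = number of calls made by f(n).
C(0) = C(1) = 1 (base case, no recursion); C(n) = 1 + C(n - 1) + C(n - 2) otherwise.
C(2) = 1 + C(1) + C(0) = 1 + 1 + 1 = 3
C(3) = 1 + C(2) + C(1) = 1 + 3 + 1 = 5
C(4) = 1 + C(3) + C(2) = 1 + 5 + 3 = 9
C(5) = 1 + C(4) + C(3) = 1 + 9 + 5 = 15
C(6) = 1 + C(5) + C(4) = 1 + 15 + 9 = 25
n_calls = C(6) = 25

Final answer: 25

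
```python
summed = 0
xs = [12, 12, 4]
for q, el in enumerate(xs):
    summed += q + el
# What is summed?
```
Trace:
  summed=0
  summed=12, q=0, el=12
  summed=25, q=1, el=12
  summed=31, q=2, el=4

Final answer: 31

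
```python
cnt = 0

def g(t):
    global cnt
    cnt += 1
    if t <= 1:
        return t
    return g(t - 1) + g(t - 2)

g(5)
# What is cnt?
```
Call trace (a repeated sub-call is expanded the first time; later identical calls just restate its return value):
g(t=5)
  g(t=4)
    g(t=3)
      g(t=2)
        g(t=1)
        -> return 1
        g(t=0)
        -> return 0
      -> return 1
      g(t=1)
      -> return 1
    -> return 2
    g(t=2) -> return 1  (same call as traced above)
  -> return 3
  g(t=3) -> return 2  (same call as traced above)
-> return 5

cnt is incremented once per call, so count the calls in each subtree. Let C(t) = number of calls made by g(t).
C(0) = C(1) = 1 (base case, no recursion); C(t) = 1 + C(t - 1) + C(t - 2) otherwise.
C(2) = 1 + C(1) + C(0) = 1 + 1 + 1 = 3
C(3) = 1 + C(2) + C(1) = 1 + 3 + 1 = 5
C(4) = 1 + C(3) + C(2) = 1 + 5 + 3 = 9
C(5) = 1 + C(4) + C(3) = 1 + 9 + 5 = 15
cnt = C(5) = 15

Final answer: 15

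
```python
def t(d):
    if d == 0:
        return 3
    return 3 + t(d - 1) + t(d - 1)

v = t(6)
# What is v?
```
Call trace (a repeated sub-call is expanded the first time; later identical calls just restate its return value):
t(d=6)
  t(d=5)
    t(d=4)
      t(d=3)
        t(d=2)
          t(d=1)
            t(d=0)
            -> return 3
            t(d=0)
            -> return 3
          -> return 9
          t(d=1) -> return 9  (same call as traced above)
        -> return 21
        t(d=2) -> return 21  (same call as traced above)
      -> return 45
      t(d=3) -> return 45  (same call as traced above)
    -> return 93
    t(d=4) -> return 93  (same call as traced above)
  -> return 189
  t(d=5) -> return 189  (same call as traced above)
-> return 381

Final answer: 381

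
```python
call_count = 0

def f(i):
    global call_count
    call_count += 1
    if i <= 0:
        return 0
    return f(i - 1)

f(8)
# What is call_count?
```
Call trace:
f(i=8)
  f(i=7)
    f(i=6)
      f(i=5)
        f(i=4)
          f(i=3)
            f(i=2)
              f(i=1)
                f(i=0)
                -> return 0
              -> return 0
            -> return 0
          -> return 0
        -> return 0
      -> return 0
    -> return 0
  -> return 0
-> return 0

call_count is incremented once per call. f is entered once for each i = 8, 7, 6, 5, 4, 3, 2, 1, 0 (the i <= 0 call returns without recursing), i.e. 8 + 1 calls.
call_count = 9

Final answer: 9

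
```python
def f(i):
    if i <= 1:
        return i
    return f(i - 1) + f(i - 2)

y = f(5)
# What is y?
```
Call trace (a repeated sub-call is expanded the first time; later identical calls just restate its return value):
f(i=5)
  f(i=4)
    f(i=3)
      f(i=2)
        f(i=1)
        -> return 1
        f(i=0)
        -> return 0
      -> return 1
      f(i=1)
      -> return 1
    -> return 2
    f(i=2) -> return 1  (same call as traced above)
  -> return 3
  f(i=3) -> return 2  (same call as traced above)
-> return 5

Final answer: 5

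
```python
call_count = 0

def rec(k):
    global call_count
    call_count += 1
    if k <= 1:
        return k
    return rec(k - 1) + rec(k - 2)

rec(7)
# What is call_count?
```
Call trace (a repeated sub-call is expanded the first time; later identical calls just restate its return value):
rec(k=7)
  rec(k=6)
    rec(k=5)
      rec(k=4)
        rec(k=3)
          rec(k=2)
            rec(k=1)
            -> return 1
            rec(k=0)
            -> return 0
          -> return 1
          rec(k=1)
          -> return 1
        -> return 2
        rec(k=2) -> return 1  (same call as traced above)
      -> return 3
      rec(k=3) -> return 2  (same call as traced above)
    -> return 5
    rec(k=4) -> return 3  (same call as traced above)
  -> return 8
  rec(k=5) -> return 5  (same call as traced above)
-> return 13

call_count is incremented once per call, so count the calls in each subtree. Let C(k) = number of calls made by rec(k).
C(0) = C(1) = 1 (base case, no recursion); C(k) = 1 + C(k - 1) + C(k - 2) otherwise.
C(2) = 1 + C(1) + C(0) = 1 + 1 + 1 = 3
C(3) = 1 + C(2) + C(1) = 1 + 3 + 1 = 5
C(4) = 1 + C(3) + C(2) = 1 + 5 + 3 = 9
C(5) = 1 + C(4) + C(3) = 1 + 9 + 5 = 15
C(6) = 1 + C(5) + C(4) = 1 + 15 + 9 = 25
C(7) = 1 + C(6) + C(5) = 1 + 25 + 15 = 41
call_count = C(7) = 41

Final answer: 41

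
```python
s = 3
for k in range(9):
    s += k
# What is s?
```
Trace:
  s=3
  s=3, k=0
  s=4, k=1
  s=6, k=2
  s=9, k=3
  s=13, k=4
  s=18, k=5
  s=24, k=6
  s=31, k=7
  s=39, k=8

Final answer: 39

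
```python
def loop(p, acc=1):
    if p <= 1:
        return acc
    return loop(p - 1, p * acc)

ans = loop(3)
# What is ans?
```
Call trace:
loop(p=3, acc=1)
  loop(p=2, acc=3)
    loop(p=1, acc=6)
    -> return 6
  -> return 6
-> return 6

Final answer: 6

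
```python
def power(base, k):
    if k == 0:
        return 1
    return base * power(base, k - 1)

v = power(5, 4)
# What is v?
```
Call trace:
power(base=5, k=4)
  power(base=5, k=3)
    power(base=5, k=2)
      power(base=5, k=1)
        power(base=5, k=0)
        -> return 1
      -> return 5
    -> return 25
  -> return 125
-> return 625

Final answer: 625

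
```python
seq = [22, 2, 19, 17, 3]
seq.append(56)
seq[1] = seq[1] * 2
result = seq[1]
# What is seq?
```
Trace:
  seq=[22, 2, 19, 17, 3]
  seq=[22, 2, 19, 17, 3, 56]
  seq=[22, 4, 19, 17, 3, 56]
  seq=[22, 4, 19, 17, 3, 56], result=4

Final answer: [22, 4, 19, 17, 3, 56]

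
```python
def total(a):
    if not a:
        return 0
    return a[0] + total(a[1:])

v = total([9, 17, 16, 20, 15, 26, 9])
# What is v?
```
Call trace:
total(a=[9, 17, 16, 20, 15, 26, 9])
  total(a=[17, 16, 20, 15, 26, 9])
    total(a=[16, 20, 15, 26, 9])
      total(a=[20, 15, 26, 9])
        total(a=[15, 26, 9])
          total(a=[26, 9])
            total(a=[9])
              total(a=[])
              -> return 0
            -> return 9
          -> return 35
        -> return 50
      -> return 70
    -> return 86
  -> return 103
-> return 112

Final answer: 112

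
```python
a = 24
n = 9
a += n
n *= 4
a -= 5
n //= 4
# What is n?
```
Trace:
  a=24
  a=24, n=9
  a=33, n=9
  a=33, n=36
  a=28, n=36
  a=28, n=9

Final answer: 9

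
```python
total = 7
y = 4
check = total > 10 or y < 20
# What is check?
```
Trace:
  total=7
  total=7, y=4
  total=7, y=4, check=True

Final answer: True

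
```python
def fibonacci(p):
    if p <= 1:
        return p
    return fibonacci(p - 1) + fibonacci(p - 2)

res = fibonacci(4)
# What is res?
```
Call trace (a repeated sub-call is expanded the first time; later identical calls just restate its return value):
fibonacci(p=4)
  fibonacci(p=3)
    fibonacci(p=2)
      fibonacci(p=1)
      -> return 1
      fibonacci(p=0)
      -> return 0
    -> return 1
    fibonacci(p=1)
    -> return 1
  -> return 2
  fibonacci(p=2) -> return 1  (same call as traced above)
-> return 3

Final answer: 3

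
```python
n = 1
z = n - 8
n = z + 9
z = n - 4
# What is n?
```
Trace:
  n=1
  n=1, z=-7
  n=2, z=-7
  n=2, z=-2

Final answer: 2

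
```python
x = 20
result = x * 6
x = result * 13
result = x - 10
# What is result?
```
Trace:
  x=20
  x=20, result=120
  x=1560, result=120
  x=1560, result=1550

Final answer: 1550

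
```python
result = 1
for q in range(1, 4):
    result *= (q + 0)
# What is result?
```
Trace:
  result=1
  result=1, q=1
  result=2, q=2
  result=6, q=3

Final answer: 6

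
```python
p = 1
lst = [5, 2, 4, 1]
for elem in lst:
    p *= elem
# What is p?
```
Trace:
  p=1
  p=5, elem=5
  p=10, elem=2
  p=40, elem=4
  p=40, elem=1

Final answer: 40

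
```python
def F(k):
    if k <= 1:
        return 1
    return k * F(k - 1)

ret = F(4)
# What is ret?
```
Call trace:
F(k=4)
  F(k=3)
    F(k=2)
      F(k=1)
      -> return 1
    -> return 2
  -> return 6
-> return 24

Final answer: 24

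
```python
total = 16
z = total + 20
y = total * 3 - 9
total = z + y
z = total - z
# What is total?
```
Trace:
  total=16
  total=16, z=36
  total=16, z=36, y=39
  total=75, z=36, y=39
  total=75, z=39, y=39

Final answer: 75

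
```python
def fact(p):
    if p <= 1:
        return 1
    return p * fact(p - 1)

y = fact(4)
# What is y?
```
Call trace:
fact(p=4)
  fact(p=3)
    fact(p=2)
      fact(p=1)
      -> return 1
    -> return 2
  -> return 6
-> return 24

Final answer: 24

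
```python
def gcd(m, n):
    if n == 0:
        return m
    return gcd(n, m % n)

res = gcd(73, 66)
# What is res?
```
Call trace:
gcd(m=73, n=66)
  gcd(m=66, n=7)
    gcd(m=7, n=3)
      gcd(m=3, n=1)
        gcd(m=1, n=0)
        -> return 1
      -> return 1
    -> return 1
  -> return 1
-> return 1

Final answer: 1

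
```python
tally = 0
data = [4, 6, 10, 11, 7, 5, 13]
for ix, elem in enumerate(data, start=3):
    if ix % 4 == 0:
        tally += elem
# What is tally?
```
Trace:
  tally=0
  tally=0, ix=3, elem=4
  tally=6, ix=4, elem=6
  tally=6, ix=5, elem=10
  tally=6, ix=6, elem=11
  tally=6, ix=7, elem=7
  tally=11, ix=8, elem=5
  tally=11, ix=9, elem=13

Final answer: 11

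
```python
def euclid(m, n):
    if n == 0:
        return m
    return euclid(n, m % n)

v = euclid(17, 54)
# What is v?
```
Call trace:
euclid(m=17, n=54)
  euclid(m=54, n=17)
    euclid(m=17, n=3)
      euclid(m=3, n=2)
        euclid(m=2, n=1)
          euclid(m=1, n=0)
          -> return 1
        -> return 1
      -> return 1
    -> return 1
  -> return 1
-> return 1

Final answer: 1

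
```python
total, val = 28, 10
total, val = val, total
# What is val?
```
Trace:
  total=28, val=10
  total=10, val=28

Final answer: 28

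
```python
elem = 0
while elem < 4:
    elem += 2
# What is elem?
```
Trace:
  elem=0
  elem=2
  elem=4

Final answer: 4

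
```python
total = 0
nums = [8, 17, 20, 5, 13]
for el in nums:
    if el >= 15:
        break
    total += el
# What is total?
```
Trace:
  total=0
  total=8, el=8
  total=8, el=17

Final answer: 8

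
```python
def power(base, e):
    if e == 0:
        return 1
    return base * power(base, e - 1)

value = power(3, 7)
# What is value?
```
Call trace:
power(base=3, e=7)
  power(base=3, e=6)
    power(base=3, e=5)
      power(base=3, e=4)
        power(base=3, e=3)
          power(base=3, e=2)
            power(base=3, e=1)
              power(base=3, e=0)
              -> return 1
            -> return 3
          -> return 9
        -> return 27
      -> return 81
    -> return 243
  -> return 729
-> return 2187

Final answer: 2187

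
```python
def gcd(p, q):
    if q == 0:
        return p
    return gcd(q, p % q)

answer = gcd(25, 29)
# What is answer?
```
Call trace:
gcd(p=25, q=29)
  gcd(p=29, q=25)
    gcd(p=25, q=4)
      gcd(p=4, q=1)
        gcd(p=1, q=0)
        -> return 1
      -> return 1
    -> return 1
  -> return 1
-> return 1

Final answer: 1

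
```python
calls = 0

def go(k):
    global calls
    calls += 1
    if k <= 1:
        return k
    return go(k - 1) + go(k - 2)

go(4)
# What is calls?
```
Call trace (a repeated sub-call is expanded the first time; later identical calls just restate its return value):
go(k=4)
  go(k=3)
    go(k=2)
      go(k=1)
      -> return 1
      go(k=0)
      -> return 0
    -> return 1
    go(k=1)
    -> return 1
  -> return 2
  go(k=2) -> return 1  (same call as traced above)
-> return 3

calls is incremented once per call, so count the calls in each subtree. Let C(k) = number of calls made by go(k).
C(0) = C(1) = 1 (base case, no recursion); C(k) = 1 + C(k - 1) + C(k - 2) otherwise.
C(2) = 1 + C(1) + C(0) = 1 + 1 + 1 = 3
C(3) = 1 + C(2) + C(1) = 1 + 3 + 1 = 5
C(4) = 1 + C(3) + C(2) = 1 + 5 + 3 = 9
calls = C(4) = 9

Final answer: 9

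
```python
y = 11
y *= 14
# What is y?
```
Trace:
  y=11
  y=154

Final answer: 154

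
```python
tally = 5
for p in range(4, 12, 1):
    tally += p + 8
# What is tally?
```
Trace:
  tally=5
  tally=17, p=4
  tally=30, p=5
  tally=44, p=6
  tally=59, p=7
  tally=75, p=8
  tally=92, p=9
  tally=110, p=10
  tally=129, p=11

Final answer: 129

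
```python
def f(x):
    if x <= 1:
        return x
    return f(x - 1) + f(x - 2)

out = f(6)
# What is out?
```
Call trace (a repeated sub-call is expanded the first time; later identical calls just restate its return value):
f(x=6)
  f(x=5)
    f(x=4)
      f(x=3)
        f(x=2)
          f(x=1)
          -> return 1
          f(x=0)
          -> return 0
        -> return 1
        f(x=1)
        -> return 1
      -> return 2
      f(x=2) -> return 1  (same call as traced above)
    -> return 3
    f(x=3) -> return 2  (same call as traced above)
  -> return 5
  f(x=4) -> return 3  (same call as traced above)
-> return 8

Final answer: 8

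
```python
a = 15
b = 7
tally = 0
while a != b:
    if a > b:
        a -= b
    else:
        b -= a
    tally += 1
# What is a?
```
Trace:
  a=15
  a=15, b=7
  a=15, b=7, tally=0
  a=8, b=7, tally=1
  a=1, b=7, tally=2
  a=1, b=6, tally=3
  a=1, b=5, tally=4
  a=1, b=4, tally=5
  a=1, b=3, tally=6
  a=1, b=2, tally=7
  a=1, b=1, tally=8

Final answer: 1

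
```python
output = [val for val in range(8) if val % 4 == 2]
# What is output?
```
Trace:
  val=0
  val=1
  val=2
  val=3
  val=4
  val=5
  val=6
  val=7
  output=[2, 6]

Final answer: [2, 6]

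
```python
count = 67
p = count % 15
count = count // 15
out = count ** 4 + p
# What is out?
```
Trace:
  count=67
  count=67, p=7
  count=4, p=7
  count=4, p=7, out=263

Final answer: 263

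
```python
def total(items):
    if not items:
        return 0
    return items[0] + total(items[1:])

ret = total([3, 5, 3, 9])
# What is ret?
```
Call trace:
total(items=[3, 5, 3, 9])
  total(items=[5, 3, 9])
    total(items=[3, 9])
      total(items=[9])
        total(items=[])
        -> return 0
      -> return 9
    -> return 12
  -> return 17
-> return 20

Final answer: 20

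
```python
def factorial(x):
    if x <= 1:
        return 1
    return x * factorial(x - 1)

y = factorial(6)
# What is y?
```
Call trace:
factorial(x=6)
  factorial(x=5)
    factorial(x=4)
      factorial(x=3)
        factorial(x=2)
          factorial(x=1)
          -> return 1
        -> return 2
      -> return 6
    -> return 24
  -> return 120
-> return 720

Final answer: 720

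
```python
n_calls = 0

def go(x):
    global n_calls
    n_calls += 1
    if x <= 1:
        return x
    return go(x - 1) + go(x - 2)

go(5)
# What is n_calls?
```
Call trace (a repeated sub-call is expanded the first time; later identical calls just restate its return value):
go(x=5)
  go(x=4)
    go(x=3)
      go(x=2)
        go(x=1)
        -> return 1
        go(x=0)
        -> return 0
      -> return 1
      go(x=1)
      -> return 1
    -> return 2
    go(x=2) -> return 1  (same call as traced above)
  -> return 3
  go(x=3) -> return 2  (same call as traced above)
-> return 5

n_calls is incremented once per call, so count the calls in each subtree. Let C(x) = number of calls made by go(x).
C(0) = C(1) = 1 (base case, no recursion); C(x) = 1 + C(x - 1) + C(x - 2) otherwise.
C(2) = 1 + C(1) + C(0) = 1 + 1 + 1 = 3
C(3) = 1 + C(2) + C(1) = 1 + 3 + 1 = 5
C(4) = 1 + C(3) + C(2) = 1 + 5 + 3 = 9
C(5) = 1 + C(4) + C(3) = 1 + 9 + 5 = 15
n_calls = C(5) = 15

Final answer: 15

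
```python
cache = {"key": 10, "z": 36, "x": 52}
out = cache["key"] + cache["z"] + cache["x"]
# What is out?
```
Trace:
  cache={'key': 10, 'z': 36, 'x': 52}
  cache={'key': 10, 'z': 36, 'x': 52}, out=98

Final answer: 98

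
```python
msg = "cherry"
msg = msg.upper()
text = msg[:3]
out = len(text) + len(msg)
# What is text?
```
Trace:
  msg='cherry'
  msg='CHERRY'
  msg='CHERRY', text='CHE'
  msg='CHERRY', text='CHE', out=9

Final answer: 'CHE'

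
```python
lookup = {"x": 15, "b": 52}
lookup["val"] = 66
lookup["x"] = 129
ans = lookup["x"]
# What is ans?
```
Trace:
  lookup={'x': 15, 'b': 52}
  lookup={'x': 15, 'b': 52, 'val': 66}
  lookup={'x': 129, 'b': 52, 'val': 66}
  lookup={'x': 129, 'b': 52, 'val': 66}, ans=129

Final answer: 129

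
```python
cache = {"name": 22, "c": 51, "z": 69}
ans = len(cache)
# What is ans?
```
Trace:
  cache={'name': 22, 'c': 51, 'z': 69}
  cache={'name': 22, 'c': 51, 'z': 69}, ans=3

Final answer: 3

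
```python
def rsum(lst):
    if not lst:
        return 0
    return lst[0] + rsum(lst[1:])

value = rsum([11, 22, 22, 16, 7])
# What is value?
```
Call trace:
rsum(lst=[11, 22, 22, 16, 7])
  rsum(lst=[22, 22, 16, 7])
    rsum(lst=[22, 16, 7])
      rsum(lst=[16, 7])
        rsum(lst=[7])
          rsum(lst=[])
          -> return 0
        -> return 7
      -> return 23
    -> return 45
  -> return 67
-> return 78

Final answer: 78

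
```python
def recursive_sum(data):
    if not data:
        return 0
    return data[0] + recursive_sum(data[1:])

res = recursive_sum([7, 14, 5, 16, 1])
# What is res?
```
Call trace:
recursive_sum(data=[7, 14, 5, 16, 1])
  recursive_sum(data=[14, 5, 16, 1])
    recursive_sum(data=[5, 16, 1])
      recursive_sum(data=[16, 1])
        recursive_sum(data=[1])
          recursive_sum(data=[])
          -> return 0
        -> return 1
      -> return 17
    -> return 22
  -> return 36
-> return 43

Final answer: 43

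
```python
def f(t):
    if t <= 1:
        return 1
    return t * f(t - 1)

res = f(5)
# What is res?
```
Call trace:
f(t=5)
  f(t=4)
    f(t=3)
      f(t=2)
        f(t=1)
        -> return 1
      -> return 2
    -> return 6
  -> return 24
-> return 120

Final answer: 120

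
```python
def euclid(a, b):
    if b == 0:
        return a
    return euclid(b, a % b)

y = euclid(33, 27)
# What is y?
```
Call trace:
euclid(a=33, b=27)
  euclid(a=27, b=6)
    euclid(a=6, b=3)
      euclid(a=3, b=0)
      -> return 3
    -> return 3
  -> return 3
-> return 3

Final answer: 3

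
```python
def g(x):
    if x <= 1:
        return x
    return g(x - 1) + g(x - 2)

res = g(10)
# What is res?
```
Call trace (a repeated sub-call is expanded the first time; later identical calls just restate its return value):
g(x=10)
  g(x=9)
    g(x=8)
      g(x=7)
        g(x=6)
          g(x=5)
            g(x=4)
              g(x=3)
                g(x=2)
                  g(x=1)
                  -> return 1
                  g(x=0)
                  -> return 0
                -> return 1
                g(x=1)
                -> return 1
              -> return 2
              g(x=2) -> return 1  (same call as traced above)
            -> return 3
            g(x=3) -> return 2  (same call as traced above)
          -> return 5
          g(x=4) -> return 3  (same call as traced above)
        -> return 8
        g(x=5) -> return 5  (same call as traced above)
      -> return 13
      g(x=6) -> return 8  (same call as traced above)
    -> return 21
    g(x=7) -> return 13  (same call as traced above)
  -> return 34
  g(x=8) -> return 21  (same call as traced above)
-> return 55

Final answer: 55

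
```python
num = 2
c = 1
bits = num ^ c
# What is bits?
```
Trace:
  num=2
  num=2, c=1
  num=2, c=1, bits=3

Final answer: 3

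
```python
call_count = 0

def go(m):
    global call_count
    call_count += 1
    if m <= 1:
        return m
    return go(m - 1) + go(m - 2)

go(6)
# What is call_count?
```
Call trace (a repeated sub-call is expanded the first time; later identical calls just restate its return value):
go(m=6)
  go(m=5)
    go(m=4)
      go(m=3)
        go(m=2)
          go(m=1)
          -> return 1
          go(m=0)
          -> return 0
        -> return 1
        go(m=1)
        -> return 1
      -> return 2
      go(m=2) -> return 1  (same call as traced above)
    -> return 3
    go(m=3) -> return 2  (same call as traced above)
  -> return 5
  go(m=4) -> return 3  (same call as traced above)
-> return 8

call_count is incremented once per call, so count the calls in each subtree. Let C(m) = number of calls made by go(m).
C(0) = C(1) = 1 (base case, no recursion); C(m) = 1 + C(m - 1) + C(m - 2) otherwise.
C(2) = 1 + C(1) + C(0) = 1 + 1 + 1 = 3
C(3) = 1 + C(2) + C(1) = 1 + 3 + 1 = 5
C(4) = 1 + C(3) + C(2) = 1 + 5 + 3 = 9
C(5) = 1 + C(4) + C(3) = 1 + 9 + 5 = 15
C(6) = 1 + C(5) + C(4) = 1 + 15 + 9 = 25
call_count = C(6) = 25

Final answer: 25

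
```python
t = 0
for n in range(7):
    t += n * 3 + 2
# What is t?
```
Trace:
  t=0
  t=2, n=0
  t=7, n=1
  t=15, n=2
  t=26, n=3
  t=40, n=4
  t=57, n=5
  t=77, n=6

Final answer: 77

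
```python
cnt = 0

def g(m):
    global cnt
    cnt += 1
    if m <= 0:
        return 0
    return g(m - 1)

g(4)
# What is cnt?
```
Call trace:
g(m=4)
  g(m=3)
    g(m=2)
      g(m=1)
        g(m=0)
        -> return 0
      -> return 0
    -> return 0
  -> return 0
-> return 0

cnt is incremented once per call. g is entered once for each m = 4, 3, 2, 1, 0 (the m <= 0 call returns without recursing), i.e. 4 + 1 calls.
cnt = 5

Final answer: 5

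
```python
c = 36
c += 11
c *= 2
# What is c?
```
Trace:
  c=36
  c=47
  c=94

Final answer: 94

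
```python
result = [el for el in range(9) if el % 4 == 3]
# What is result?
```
Trace:
  el=0
  el=1
  el=2
  el=3
  el=4
  el=5
  el=6
  el=7
  el=8
  result=[3, 7]

Final answer: [3, 7]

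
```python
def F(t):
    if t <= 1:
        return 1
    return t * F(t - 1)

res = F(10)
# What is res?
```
Call trace:
F(t=10)
  F(t=9)
    F(t=8)
      F(t=7)
        F(t=6)
          F(t=5)
            F(t=4)
              F(t=3)
                F(t=2)
                  F(t=1)
                  -> return 1
                -> return 2
              -> return 6
            -> return 24
          -> return 120
        -> return 720
      -> return 5040
    -> return 40320
  -> return 362880
-> return 3628800

Final answer: 3628800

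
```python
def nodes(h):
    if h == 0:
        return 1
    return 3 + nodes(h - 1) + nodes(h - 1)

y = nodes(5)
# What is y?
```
Call trace (a repeated sub-call is expanded the first time; later identical calls just restate its return value):
nodes(h=5)
  nodes(h=4)
    nodes(h=3)
      nodes(h=2)
        nodes(h=1)
          nodes(h=0)
          -> return 1
          nodes(h=0)
          -> return 1
        -> return 5
        nodes(h=1) -> return 5  (same call as traced above)
      -> return 13
      nodes(h=2) -> return 13  (same call as traced above)
    -> return 29
    nodes(h=3) -> return 29  (same call as traced above)
  -> return 61
  nodes(h=4) -> return 61  (same call as traced above)
-> return 125

Final answer: 125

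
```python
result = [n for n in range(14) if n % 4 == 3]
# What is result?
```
Trace:
  n=0
  n=1
  n=2
  n=3
  n=4
  n=5
  n=6
  n=7
  n=8
  n=9
  n=10
  n=11
  n=12
  n=13
  result=[3, 7, 11]

Final answer: [3, 7, 11]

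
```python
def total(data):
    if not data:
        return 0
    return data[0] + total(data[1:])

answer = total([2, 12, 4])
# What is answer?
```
Call trace:
total(data=[2, 12, 4])
  total(data=[12, 4])
    total(data=[4])
      total(data=[])
      -> return 0
    -> return 4
  -> return 16
-> return 18

Final answer: 18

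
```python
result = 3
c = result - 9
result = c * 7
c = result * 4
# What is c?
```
Trace:
  result=3
  result=3, c=-6
  result=-42, c=-6
  result=-42, c=-168

Final answer: -168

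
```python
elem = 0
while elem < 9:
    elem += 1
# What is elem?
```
Trace:
  elem=0
  elem=1
  elem=2
  elem=3
  elem=4
  elem=5
  elem=6
  elem=7
  elem=8
  elem=9

Final answer: 9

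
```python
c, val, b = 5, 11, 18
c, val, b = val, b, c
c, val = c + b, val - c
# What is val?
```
Trace:
  c=5, val=11, b=18
  c=11, val=18, b=5
  c=16, val=7, b=5

Final answer: 7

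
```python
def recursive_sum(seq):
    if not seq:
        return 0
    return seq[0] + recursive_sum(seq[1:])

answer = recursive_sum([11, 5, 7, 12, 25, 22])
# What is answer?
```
Call trace:
recursive_sum(seq=[11, 5, 7, 12, 25, 22])
  recursive_sum(seq=[5, 7, 12, 25, 22])
    recursive_sum(seq=[7, 12, 25, 22])
      recursive_sum(seq=[12, 25, 22])
        recursive_sum(seq=[25, 22])
          recursive_sum(seq=[22])
            recursive_sum(seq=[])
            -> return 0
          -> return 22
        -> return 47
      -> return 59
    -> return 66
  -> return 71
-> return 82

Final answer: 82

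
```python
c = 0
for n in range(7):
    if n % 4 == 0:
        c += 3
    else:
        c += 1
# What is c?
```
Trace:
  c=0
  c=3, n=0
  c=4, n=1
  c=5, n=2
  c=6, n=3
  c=9, n=4
  c=10, n=5
  c=11, n=6

Final answer: 11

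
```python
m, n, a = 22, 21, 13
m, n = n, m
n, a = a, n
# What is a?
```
Trace:
  m=22, n=21, a=13
  m=21, n=22, a=13
  m=21, n=13, a=22

Final answer: 22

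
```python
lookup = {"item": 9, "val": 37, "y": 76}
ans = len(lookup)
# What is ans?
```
Trace:
  lookup={'item': 9, 'val': 37, 'y': 76}
  lookup={'item': 9, 'val': 37, 'y': 76}, ans=3

Final answer: 3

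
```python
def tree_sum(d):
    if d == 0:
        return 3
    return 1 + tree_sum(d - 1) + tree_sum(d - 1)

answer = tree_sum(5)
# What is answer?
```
Call trace (a repeated sub-call is expanded the first time; later identical calls just restate its return value):
tree_sum(d=5)
  tree_sum(d=4)
    tree_sum(d=3)
      tree_sum(d=2)
        tree_sum(d=1)
          tree_sum(d=0)
          -> return 3
          tree_sum(d=0)
          -> return 3
        -> return 7
        tree_sum(d=1) -> return 7  (same call as traced above)
      -> return 15
      tree_sum(d=2) -> return 15  (same call as traced above)
    -> return 31
    tree_sum(d=3) -> return 31  (same call as traced above)
  -> return 63
  tree_sum(d=4) -> return 63  (same call as traced above)
-> return 127

Final answer: 127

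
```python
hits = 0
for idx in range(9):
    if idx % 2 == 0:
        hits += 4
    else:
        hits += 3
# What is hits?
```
Trace:
  hits=0
  hits=4, idx=0
  hits=7, idx=1
  hits=11, idx=2
  hits=14, idx=3
  hits=18, idx=4
  hits=21, idx=5
  hits=25, idx=6
  hits=28, idx=7
  hits=32, idx=8

Final answer: 32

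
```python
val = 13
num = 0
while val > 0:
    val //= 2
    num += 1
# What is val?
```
Trace:
  val=13
  val=13, num=0
  val=6, num=1
  val=3, num=2
  val=1, num=3
  val=0, num=4

Final answer: 0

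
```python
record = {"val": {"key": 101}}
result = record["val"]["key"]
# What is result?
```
Trace:
  record={'val': {'key': 101}}
  record={'val': {'key': 101}}, result=101

Final answer: 101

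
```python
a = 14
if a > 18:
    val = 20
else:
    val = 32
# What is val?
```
Trace:
  a=14
  a=14, val=32

Final answer: 32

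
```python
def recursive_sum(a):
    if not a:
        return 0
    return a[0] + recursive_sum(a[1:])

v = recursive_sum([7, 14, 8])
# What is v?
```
Call trace:
recursive_sum(a=[7, 14, 8])
  recursive_sum(a=[14, 8])
    recursive_sum(a=[8])
      recursive_sum(a=[])
      -> return 0
    -> return 8
  -> return 22
-> return 29

Final answer: 29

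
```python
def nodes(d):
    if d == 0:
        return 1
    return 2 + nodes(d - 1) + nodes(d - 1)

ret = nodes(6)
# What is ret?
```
Call trace (a repeated sub-call is expanded the first time; later identical calls just restate its return value):
nodes(d=6)
  nodes(d=5)
    nodes(d=4)
      nodes(d=3)
        nodes(d=2)
          nodes(d=1)
            nodes(d=0)
            -> return 1
            nodes(d=0)
            -> return 1
          -> return 4
          nodes(d=1) -> return 4  (same call as traced above)
        -> return 10
        nodes(d=2) -> return 10  (same call as traced above)
      -> return 22
      nodes(d=3) -> return 22  (same call as traced above)
    -> return 46
    nodes(d=4) -> return 46  (same call as traced above)
  -> return 94
  nodes(d=5) -> return 94  (same call as traced above)
-> return 190

Final answer: 190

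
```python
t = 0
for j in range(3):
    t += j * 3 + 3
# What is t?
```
Trace:
  t=0
  t=3, j=0
  t=9, j=1
  t=18, j=2

Final answer: 18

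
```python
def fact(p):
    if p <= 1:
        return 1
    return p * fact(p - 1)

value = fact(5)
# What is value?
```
Call trace:
fact(p=5)
  fact(p=4)
    fact(p=3)
      fact(p=2)
        fact(p=1)
        -> return 1
      -> return 2
    -> return 6
  -> return 24
-> return 120

Final answer: 120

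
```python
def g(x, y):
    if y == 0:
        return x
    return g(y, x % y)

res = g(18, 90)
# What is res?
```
Call trace:
g(x=18, y=90)
  g(x=90, y=18)
    g(x=18, y=0)
    -> return 18
  -> return 18
-> return 18

Final answer: 18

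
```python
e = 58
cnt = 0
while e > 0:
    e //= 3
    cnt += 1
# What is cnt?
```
Trace:
  e=58
  e=58, cnt=0
  e=19, cnt=1
  e=6, cnt=2
  e=2, cnt=3
  e=0, cnt=4

Final answer: 4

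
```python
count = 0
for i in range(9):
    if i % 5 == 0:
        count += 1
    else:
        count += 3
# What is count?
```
Trace:
  count=0
  count=1, i=0
  count=4, i=1
  count=7, i=2
  count=10, i=3
  count=13, i=4
  count=14, i=5
  count=17, i=6
  count=20, i=7
  count=23, i=8

Final answer: 23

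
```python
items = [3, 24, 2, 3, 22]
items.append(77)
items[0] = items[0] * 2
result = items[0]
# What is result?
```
Trace:
  items=[3, 24, 2, 3, 22]
  items=[3, 24, 2, 3, 22, 77]
  items=[6, 24, 2, 3, 22, 77]
  items=[6, 24, 2, 3, 22, 77], result=6

Final answer: 6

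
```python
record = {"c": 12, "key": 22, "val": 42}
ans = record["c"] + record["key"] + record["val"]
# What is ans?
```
Trace:
  record={'c': 12, 'key': 22, 'val': 42}
  record={'c': 12, 'key': 22, 'val': 42}, ans=76

Final answer: 76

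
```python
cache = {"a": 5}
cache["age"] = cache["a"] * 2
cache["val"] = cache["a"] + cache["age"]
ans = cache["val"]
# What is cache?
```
Trace:
  cache={'a': 5}
  cache={'a': 5, 'age': 10}
  cache={'a': 5, 'age': 10, 'val': 15}
  cache={'a': 5, 'age': 10, 'val': 15}, ans=15

Final answer: {'a': 5, 'age': 10, 'val': 15}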